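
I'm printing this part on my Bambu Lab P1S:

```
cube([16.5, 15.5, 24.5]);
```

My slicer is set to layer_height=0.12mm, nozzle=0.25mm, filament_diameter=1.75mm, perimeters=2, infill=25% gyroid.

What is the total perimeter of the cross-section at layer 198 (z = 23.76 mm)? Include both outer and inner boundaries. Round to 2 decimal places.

64.00 mm

At z = 23.76 mm: the cube is present — its section is the full 16.5×15.5 rectangle (perimeter 64.00 mm). Overall, the cross-section is a single solid region. Total boundary length (outer) = 64.00 mm.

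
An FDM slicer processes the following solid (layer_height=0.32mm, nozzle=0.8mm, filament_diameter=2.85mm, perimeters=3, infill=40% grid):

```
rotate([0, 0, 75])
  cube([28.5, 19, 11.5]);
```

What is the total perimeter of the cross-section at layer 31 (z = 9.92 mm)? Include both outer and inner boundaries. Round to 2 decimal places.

95.00 mm

At z = 9.92 mm: the cube (footprint 28.5×19) is included at this height (perimeter 95.00 mm); (rotated 75° about Z; rotation is an isometry so areas/perimeters/island counts are preserved). Overall, the cross-section is a single solid region. Total boundary length (outer) = 95.00 mm.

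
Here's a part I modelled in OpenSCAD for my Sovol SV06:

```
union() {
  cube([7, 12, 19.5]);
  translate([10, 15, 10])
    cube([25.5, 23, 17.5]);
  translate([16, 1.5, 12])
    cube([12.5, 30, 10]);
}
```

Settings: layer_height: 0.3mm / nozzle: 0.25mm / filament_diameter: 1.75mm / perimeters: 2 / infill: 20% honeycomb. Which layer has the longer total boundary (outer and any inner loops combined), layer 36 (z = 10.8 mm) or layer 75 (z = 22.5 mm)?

layer 36 (z = 10.8 mm)

Layer 36 (z = 10.8): the 7×12 cube contributes its full rectangle (perimeter 38.00 mm); the cube at (10, 15) (footprint 25.5×23) is included at this height (perimeter 97.00 mm); the cube at (16, 1.5) is not intersected at this z (z outside [12, 22]); Combining (union): the 2 present regions are separate (no shared area or edge), so areas and boundary lengths simply add and each stays a separate island — boundary = 135.00 mm. So its perimeter = 135.00 mm. Layer 75 (z = 22.5): the cube does not reach this height (z outside [0, 19.5]); the 25.5×23 cube at (10, 15) contributes its full rectangle (perimeter 97.00 mm); the cube at (16, 1.5) is not intersected at this z (z outside [12, 22]); Merging all regions: only the 25.5×23 cube at (10, 15) is present, so the union is just that shape — boundary = 97.00 mm. So its perimeter = 97.00 mm. Layer 36 is larger (135.00 vs 97.00 mm).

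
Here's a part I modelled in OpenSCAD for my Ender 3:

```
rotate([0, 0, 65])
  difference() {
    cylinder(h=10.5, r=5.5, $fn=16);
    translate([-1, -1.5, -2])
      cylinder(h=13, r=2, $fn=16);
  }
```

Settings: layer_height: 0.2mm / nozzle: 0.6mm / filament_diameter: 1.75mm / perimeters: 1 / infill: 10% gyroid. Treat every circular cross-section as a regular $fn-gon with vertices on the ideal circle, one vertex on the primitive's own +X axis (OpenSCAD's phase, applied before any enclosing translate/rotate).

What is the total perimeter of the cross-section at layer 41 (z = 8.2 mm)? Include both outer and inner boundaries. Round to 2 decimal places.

46.82 mm

At z = 8.2 mm: the cylinder: section is a regular 16-gon, circumradius r=5.5 (perimeter = 2·16·5.500·sin(180°/16) = 34.34 mm); the r=2 cylinder at (-1, -1.5) gives a regular 16-gon of circumradius 2 (constant along its height) (perimeter = 2·16·2.000·sin(180°/16) = 12.49 mm); After the difference (first − rest): starting from the r=5.5 cylinder, the r=2 cylinder at (-1, -1.5) lies wholly inside it (removes its full 12.25 mm² and its 12.49 mm outline becomes a hole wall) — boundary (outer + 1 inner loop) = 46.82 mm; (rotated 65° about Z; rotation is an isometry so areas/perimeters/island counts are preserved). Overall, the cross-section is one region with 1 hole. Total boundary length (outer + inner) = 46.82 mm.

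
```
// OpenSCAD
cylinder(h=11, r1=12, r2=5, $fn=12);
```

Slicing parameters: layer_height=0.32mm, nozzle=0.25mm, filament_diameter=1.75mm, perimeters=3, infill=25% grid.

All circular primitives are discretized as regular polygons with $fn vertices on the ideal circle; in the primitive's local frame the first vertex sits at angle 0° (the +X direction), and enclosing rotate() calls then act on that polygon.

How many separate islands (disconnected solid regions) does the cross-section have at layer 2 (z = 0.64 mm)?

1

At z = 0.64 mm: the cone contributes a regular 12-gon of circumradius 11.593 (interpolated between r1=12 and r2=5 at t=0.058). Overall, the cross-section is a single solid region. Island count = 1.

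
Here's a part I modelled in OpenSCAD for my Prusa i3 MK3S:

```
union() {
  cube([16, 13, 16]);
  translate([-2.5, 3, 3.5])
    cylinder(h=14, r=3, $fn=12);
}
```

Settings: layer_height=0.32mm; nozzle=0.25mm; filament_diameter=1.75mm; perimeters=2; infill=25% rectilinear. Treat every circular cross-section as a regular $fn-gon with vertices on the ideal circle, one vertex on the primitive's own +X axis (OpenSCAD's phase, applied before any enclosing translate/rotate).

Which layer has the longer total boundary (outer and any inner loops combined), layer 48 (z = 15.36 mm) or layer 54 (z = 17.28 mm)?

Layer 48 (z = 15.36): the cube (footprint 16×13) is included at this height (perimeter 58.00 mm); the r=3 cylinder at (-2.5, 3) contributes a regular 12-gon of circumradius 3 (perimeter = 2·12·3.000·sin(180°/12) = 18.63 mm); Combining (union): the regions partially overlap (shared area 0.91 mm²), so the edge portions inside another operand are dropped and the merged outline is re-measured after clipping — boundary = 70.06 mm. So its perimeter = 70.06 mm. Layer 54 (z = 17.28): the cube does not reach this height (z outside [0, 16]); the r=3 cylinder at (-2.5, 3) gives a regular 12-gon of circumradius 3 (constant along its height) (perimeter = 2·12·3.000·sin(180°/12) = 18.63 mm); Merging all regions: only the r=3 cylinder at (-2.5, 3) is present, so the union is just that shape — boundary = 18.63 mm. So its perimeter = 18.63 mm. Layer 48 is larger (70.06 vs 18.63 mm).

layer 48 (z = 15.36 mm)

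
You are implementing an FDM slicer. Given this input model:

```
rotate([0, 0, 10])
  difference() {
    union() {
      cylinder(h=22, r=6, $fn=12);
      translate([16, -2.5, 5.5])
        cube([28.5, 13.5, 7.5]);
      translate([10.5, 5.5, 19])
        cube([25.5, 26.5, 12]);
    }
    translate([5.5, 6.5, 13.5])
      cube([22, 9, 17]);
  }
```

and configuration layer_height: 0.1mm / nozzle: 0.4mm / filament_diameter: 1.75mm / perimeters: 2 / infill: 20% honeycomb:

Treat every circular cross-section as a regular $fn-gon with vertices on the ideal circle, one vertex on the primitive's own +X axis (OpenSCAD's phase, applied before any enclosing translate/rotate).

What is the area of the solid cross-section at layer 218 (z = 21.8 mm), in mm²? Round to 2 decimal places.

At z = 21.8 mm: the cylinder: section is a regular 12-gon, circumradius r=6 (area = (12/2)·6.000²·sin(360°/12) = 108.00 mm²); the cube at (16, -2.5) is not intersected at this z (z outside [5.5, 13]); the 25.5×26.5 cube at (10.5, 5.5) contributes its full rectangle (area 675.75 mm²); Merging all regions: the 2 present regions are separate (no shared area or edge), so areas and boundary lengths simply add and each stays a separate island — area = 783.75 mm²; the cube at (5.5, 6.5) is present — its section is the full 22×9 rectangle (area 198.00 mm²); Subtracting the remaining from the first: starting from the result so far (783.75 mm²), the 22×9 cube at (5.5, 6.5) partially overlaps it — only the 153.00 mm² overlap (of its 198.00 mm²) is removed, clipping the outline — area = 630.75 mm²; (whole slice rotated 10° about Z — lengths, areas and connectivity unchanged). Overall, the cross-section has 2 separate islands. Net area = 630.75 mm².

630.75 mm²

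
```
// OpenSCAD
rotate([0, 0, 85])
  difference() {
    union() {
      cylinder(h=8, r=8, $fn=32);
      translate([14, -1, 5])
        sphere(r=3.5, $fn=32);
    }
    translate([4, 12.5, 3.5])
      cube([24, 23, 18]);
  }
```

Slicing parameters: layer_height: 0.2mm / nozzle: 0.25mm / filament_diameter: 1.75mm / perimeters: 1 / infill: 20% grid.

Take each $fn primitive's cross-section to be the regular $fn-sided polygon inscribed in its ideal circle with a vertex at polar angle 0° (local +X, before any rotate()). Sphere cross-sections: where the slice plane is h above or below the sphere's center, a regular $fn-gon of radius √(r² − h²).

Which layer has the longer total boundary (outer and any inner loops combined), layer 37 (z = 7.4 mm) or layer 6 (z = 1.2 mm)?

Layer 37 (z = 7.4): the cylinder: section is a regular 32-gon, circumradius r=8 (perimeter = 2·32·8.000·sin(180°/32) = 50.18 mm); the r=3.5 sphere at (14, -1) slices to a regular 32-gon of circumradius 2.548 (√(r²−h²) with h=2.4 from center) (perimeter = 2·32·2.548·sin(180°/32) = 15.98 mm); Merging all regions: the 2 present regions are separate (no shared area or edge), so areas and boundary lengths simply add and each stays a separate island — boundary = 66.17 mm; the 24×23 cube at (4, 12.5) contributes its full rectangle (perimeter 94.00 mm); After the difference (first − rest): starting from the result so far, the 24×23 cube at (4, 12.5) misses the remaining region (no effect) — boundary = 66.17 mm; (rotated 85° about Z; rotation is an isometry so areas/perimeters/island counts are preserved). So its perimeter = 66.17 mm. Layer 6 (z = 1.2): the cylinder: section is a regular 32-gon, circumradius r=8 (perimeter = 2·32·8.000·sin(180°/32) = 50.18 mm); the sphere at (14, -1) is not intersected at this z (|z−center|=3.800 > r=3.5); Merging all regions: only the r=8 cylinder is present, so the union is just that shape — boundary = 50.18 mm; the cube at (4, 12.5) does not reach this height (z outside [3.5, 21.5]); After the difference (first − rest): none of the subtracted shapes is present at this height, so the result so far is unchanged — boundary = 50.18 mm; (rotated 85° about Z; rotation is an isometry so areas/perimeters/island counts are preserved). So its perimeter = 50.18 mm. Layer 37 is larger (66.17 vs 50.18 mm).

layer 37 (z = 7.4 mm)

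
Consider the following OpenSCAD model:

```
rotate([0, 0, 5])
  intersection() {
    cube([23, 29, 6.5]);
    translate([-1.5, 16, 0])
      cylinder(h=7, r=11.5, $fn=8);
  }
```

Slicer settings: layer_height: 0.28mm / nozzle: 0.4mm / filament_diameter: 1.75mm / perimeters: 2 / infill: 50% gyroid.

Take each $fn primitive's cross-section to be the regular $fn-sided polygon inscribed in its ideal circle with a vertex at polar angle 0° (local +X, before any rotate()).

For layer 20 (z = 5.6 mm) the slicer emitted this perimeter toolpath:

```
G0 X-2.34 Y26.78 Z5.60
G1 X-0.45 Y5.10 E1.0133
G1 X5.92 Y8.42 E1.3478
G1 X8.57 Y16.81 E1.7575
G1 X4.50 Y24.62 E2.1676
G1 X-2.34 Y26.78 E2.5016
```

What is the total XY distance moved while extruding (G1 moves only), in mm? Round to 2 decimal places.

Sum the Euclidean lengths of each G1 segment: total = 53.72 mm.

53.72 mm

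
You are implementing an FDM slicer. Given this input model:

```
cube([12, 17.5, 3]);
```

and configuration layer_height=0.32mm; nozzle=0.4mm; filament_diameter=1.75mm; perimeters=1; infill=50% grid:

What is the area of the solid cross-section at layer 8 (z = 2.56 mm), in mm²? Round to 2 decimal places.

At z = 2.56 mm: the cube is present — its section is the full 12×17.5 rectangle (area 210.00 mm²). Overall, the cross-section is a single solid region. Net area = 210.00 mm².

210.00 mm²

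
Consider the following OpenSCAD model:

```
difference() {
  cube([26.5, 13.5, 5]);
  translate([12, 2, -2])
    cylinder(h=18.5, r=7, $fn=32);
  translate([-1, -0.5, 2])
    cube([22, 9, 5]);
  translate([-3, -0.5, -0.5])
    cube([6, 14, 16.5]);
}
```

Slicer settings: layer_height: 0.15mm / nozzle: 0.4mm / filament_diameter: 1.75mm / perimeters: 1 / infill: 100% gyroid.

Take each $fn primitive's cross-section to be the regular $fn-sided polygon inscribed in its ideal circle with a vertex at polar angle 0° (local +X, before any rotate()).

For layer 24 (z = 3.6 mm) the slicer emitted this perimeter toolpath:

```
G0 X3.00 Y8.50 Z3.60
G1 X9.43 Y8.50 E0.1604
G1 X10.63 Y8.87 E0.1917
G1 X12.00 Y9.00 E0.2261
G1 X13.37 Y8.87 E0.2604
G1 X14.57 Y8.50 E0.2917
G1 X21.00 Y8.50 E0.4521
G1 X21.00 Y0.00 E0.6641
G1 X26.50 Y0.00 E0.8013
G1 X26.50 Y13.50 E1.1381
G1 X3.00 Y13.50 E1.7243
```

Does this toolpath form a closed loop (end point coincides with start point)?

no

Start point (G0): (3.00, 8.50). End point (last G1): the path does not return to the start — open.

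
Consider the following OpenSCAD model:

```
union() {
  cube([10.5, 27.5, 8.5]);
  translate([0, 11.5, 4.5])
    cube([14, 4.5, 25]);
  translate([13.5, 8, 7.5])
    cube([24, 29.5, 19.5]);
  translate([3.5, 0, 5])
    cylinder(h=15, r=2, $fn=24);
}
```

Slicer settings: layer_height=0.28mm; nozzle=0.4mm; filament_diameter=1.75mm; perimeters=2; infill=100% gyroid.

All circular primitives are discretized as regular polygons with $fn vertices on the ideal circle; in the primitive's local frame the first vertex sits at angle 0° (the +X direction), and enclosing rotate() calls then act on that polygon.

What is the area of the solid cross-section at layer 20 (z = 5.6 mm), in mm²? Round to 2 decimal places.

310.71 mm²

At z = 5.6 mm: the cube (footprint 10.5×27.5) is included at this height (area 288.75 mm²); the cube at (0, 11.5) (footprint 14×4.5) is included at this height (area 63.00 mm²); the cube at (13.5, 8) is absent (z outside [7.5, 27]); the r=2 cylinder at (3.5, 0) contributes a regular 24-gon of circumradius 2 (area = (24/2)·2.000²·sin(360°/24) = 12.42 mm²); Merging all regions: the regions partially overlap — summed areas 364.17 mm² minus the doubly-counted overlap 53.46 mm² gives 310.71 mm² — area = 310.71 mm². Overall, the cross-section is a single solid region. Net area = 310.71 mm².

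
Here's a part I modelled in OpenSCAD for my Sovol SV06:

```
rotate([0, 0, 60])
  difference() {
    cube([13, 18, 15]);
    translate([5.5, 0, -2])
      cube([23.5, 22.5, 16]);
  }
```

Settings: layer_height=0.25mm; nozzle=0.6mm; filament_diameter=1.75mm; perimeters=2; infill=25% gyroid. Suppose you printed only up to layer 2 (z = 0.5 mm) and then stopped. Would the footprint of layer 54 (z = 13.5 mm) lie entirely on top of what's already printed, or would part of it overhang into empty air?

Compare the two slices. At z = 0.5: the 13×18 cube contributes its full rectangle (area 234.00 mm²); the cube at (5.5, 0) (footprint 23.5×22.5) is included at this height (area 528.75 mm²); After the difference (first − rest): starting from the 13×18 cube (234.00 mm²), the 23.5×22.5 cube at (5.5, 0) partially overlaps it — only the 135.00 mm² overlap (of its 528.75 mm²) is removed, clipping the outline — area = 99.00 mm²; (rotated 60° about Z; rotation is an isometry so areas/perimeters/island counts are preserved). At z = 13.5: the cube (footprint 13×18) is included at this height (area 234.00 mm²); the 23.5×22.5 cube at (5.5, 0) contributes its full rectangle (area 528.75 mm²); Subtracting the remaining from the first: starting from the 13×18 cube (234.00 mm²), the 23.5×22.5 cube at (5.5, 0) partially overlaps it — only the 135.00 mm² overlap (of its 528.75 mm²) is removed, clipping the outline — area = 99.00 mm²; (rotated 60° about Z; rotation is an isometry so areas/perimeters/island counts are preserved). Checking containment: the cross-section at z = 13.5 is a subset of the cross-section at z = 0.5.

entirely on top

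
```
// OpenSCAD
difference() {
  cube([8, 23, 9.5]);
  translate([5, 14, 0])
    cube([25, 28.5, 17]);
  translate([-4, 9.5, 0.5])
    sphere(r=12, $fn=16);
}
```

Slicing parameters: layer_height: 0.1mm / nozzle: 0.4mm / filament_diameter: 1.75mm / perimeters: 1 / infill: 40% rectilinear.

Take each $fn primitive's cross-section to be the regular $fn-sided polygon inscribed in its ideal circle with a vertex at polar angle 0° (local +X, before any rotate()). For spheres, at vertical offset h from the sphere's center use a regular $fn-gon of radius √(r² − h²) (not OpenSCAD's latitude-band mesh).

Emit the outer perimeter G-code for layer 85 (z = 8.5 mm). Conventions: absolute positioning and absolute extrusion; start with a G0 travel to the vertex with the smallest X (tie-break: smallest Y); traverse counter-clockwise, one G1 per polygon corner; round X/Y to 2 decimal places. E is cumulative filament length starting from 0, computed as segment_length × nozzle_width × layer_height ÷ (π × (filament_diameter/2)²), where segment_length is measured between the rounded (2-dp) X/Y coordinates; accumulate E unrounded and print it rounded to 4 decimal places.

At z = 8.5 mm: the 8×23 cube contributes its full rectangle; the cube at (5, 14) is present — its section is the full 25×28.5 rectangle; the sphere at (-4, 9.5): section is a regular 16-gon, circumradius = √(r²−h²) = √(12²−8²) = 8.944; Subtracting the remaining from the first: starting from the 8×23 cube, the 25×28.5 cube at (5, 14) partially overlaps it — only the 27.00 mm² overlap (of its 712.50 mm²) is removed, clipping the outline; the r=12 sphere at (-4, 9.5) partially overlaps it — only the 54.24 mm² overlap (of its 244.92 mm²) is removed, clipping the outline — 1 connected region. The outline is a single polygon with 13 vertices. Extrusion per mm of travel: 0.4 × 0.1 / (π × 0.875²) = 0.016630. Accumulating E over each segment gives final E = 1.0940.

G0 X0.00 Y0.00 Z8.50
G1 X8.00 Y0.00 E0.1330
G1 X8.00 Y14.00 E0.3659
G1 X5.00 Y14.00 E0.4158
G1 X5.00 Y23.00 E0.5654
G1 X0.00 Y23.00 E0.6486
G1 X0.00 Y17.38 E0.7420
G1 X2.32 Y15.82 E0.7885
G1 X4.26 Y12.92 E0.8465
G1 X4.94 Y9.50 E0.9045
G1 X4.26 Y6.08 E0.9625
G1 X2.32 Y3.18 E1.0205
G1 X0.00 Y1.62 E1.0670
G1 X0.00 Y0.00 E1.0940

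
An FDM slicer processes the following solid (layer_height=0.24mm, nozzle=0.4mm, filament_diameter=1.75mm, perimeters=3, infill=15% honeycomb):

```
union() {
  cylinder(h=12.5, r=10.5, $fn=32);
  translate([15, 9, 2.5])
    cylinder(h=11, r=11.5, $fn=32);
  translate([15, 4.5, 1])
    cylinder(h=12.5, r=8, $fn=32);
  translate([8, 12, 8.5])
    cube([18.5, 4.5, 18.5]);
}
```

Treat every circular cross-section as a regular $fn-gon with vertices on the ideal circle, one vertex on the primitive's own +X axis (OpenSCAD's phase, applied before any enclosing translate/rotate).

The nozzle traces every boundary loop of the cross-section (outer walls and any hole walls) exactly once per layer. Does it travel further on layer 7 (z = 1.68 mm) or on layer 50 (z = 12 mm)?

Layer 7 (z = 1.68): the r=10.5 cylinder gives a regular 32-gon of circumradius 10.5 (constant along its height) (perimeter = 2·32·10.500·sin(180°/32) = 65.87 mm); the cylinder at (15, 9) is absent (z outside [2.5, 13.5]); the cylinder at (15, 4.5): section is a regular 32-gon, circumradius r=8 (perimeter = 2·32·8.000·sin(180°/32) = 50.18 mm); the cube at (8, 12) is not intersected at this z (z outside [8.5, 27]); Combining (union): the regions partially overlap (shared area 18.12 mm²), so the edge portions inside another operand are dropped and the merged outline is re-measured after clipping — boundary = 95.64 mm. So its perimeter = 95.64 mm. Layer 50 (z = 12): the cylinder: section is a regular 32-gon, circumradius r=10.5 (perimeter = 2·32·10.500·sin(180°/32) = 65.87 mm); the r=11.5 cylinder at (15, 9) gives a regular 32-gon of circumradius 11.5 (constant along its height) (perimeter = 2·32·11.500·sin(180°/32) = 72.14 mm); the r=8 cylinder at (15, 4.5) gives a regular 32-gon of circumradius 8 (constant along its height) (perimeter = 2·32·8.000·sin(180°/32) = 50.18 mm); the cube at (8, 12) (footprint 18.5×4.5) is included at this height (perimeter 46.00 mm); Combining (union): the regions partially overlap (shared area 308.22 mm²), so the edge portions inside another operand are dropped and the merged outline is re-measured after clipping — boundary = 112.51 mm. So its perimeter = 112.51 mm. Layer 50 is larger (112.51 vs 95.64 mm).

layer 50 (z = 12 mm)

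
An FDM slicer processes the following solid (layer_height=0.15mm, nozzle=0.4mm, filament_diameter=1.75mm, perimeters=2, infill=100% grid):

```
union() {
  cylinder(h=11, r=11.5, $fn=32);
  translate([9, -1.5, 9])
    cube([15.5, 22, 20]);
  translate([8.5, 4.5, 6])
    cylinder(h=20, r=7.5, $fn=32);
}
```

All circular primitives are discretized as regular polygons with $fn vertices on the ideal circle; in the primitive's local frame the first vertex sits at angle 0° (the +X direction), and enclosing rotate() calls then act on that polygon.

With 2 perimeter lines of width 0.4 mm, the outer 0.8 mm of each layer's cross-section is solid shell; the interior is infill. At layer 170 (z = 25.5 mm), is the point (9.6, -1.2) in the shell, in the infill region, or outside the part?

At z = 25.5 mm: the cylinder does not reach this height (z outside [0, 11]); the cube at (9, -1.5) is present — its section is the full 15.5×22 rectangle; the r=7.5 cylinder at (8.5, 4.5) contributes a regular 32-gon of circumradius 7.5; Taking the union: the regions partially overlap (shared area 76.57 mm²), so overlapping operands fuse into one piece — 1 connected region. Overall, the cross-section is a single solid region. The nearest boundary edge runs (9.96, -2.86)→(8.50, -3.00); distance from the point to it = 1.68 mm. The point is inside the cross-section and 1.68 mm from the nearest boundary — more than the 0.8 mm shell width (2 × 0.4), so it's in the infill interior.

infill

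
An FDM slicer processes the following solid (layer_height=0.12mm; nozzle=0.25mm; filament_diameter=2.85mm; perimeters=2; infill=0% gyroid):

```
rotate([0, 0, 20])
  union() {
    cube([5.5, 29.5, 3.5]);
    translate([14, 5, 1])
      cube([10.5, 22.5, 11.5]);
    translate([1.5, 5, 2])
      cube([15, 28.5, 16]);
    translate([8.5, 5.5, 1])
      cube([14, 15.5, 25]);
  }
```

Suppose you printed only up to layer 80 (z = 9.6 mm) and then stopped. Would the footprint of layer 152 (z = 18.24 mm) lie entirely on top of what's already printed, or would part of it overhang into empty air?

Compare the two slices. At z = 9.6: the cube is absent (z outside [0, 3.5]); the cube at (14, 5) is present — its section is the full 10.5×22.5 rectangle (area 236.25 mm²); the 15×28.5 cube at (1.5, 5) contributes its full rectangle (area 427.50 mm²); the cube at (8.5, 5.5) is present — its section is the full 14×15.5 rectangle (area 217.00 mm²); Combining (union): the regions partially overlap — summed areas 880.75 mm² minus the doubly-counted overlap 273.25 mm² gives 607.50 mm² — area = 607.50 mm²; (rotated 20° about Z; rotation is an isometry so areas/perimeters/island counts are preserved). At z = 18.24: the cube is not intersected at this z (z outside [0, 3.5]); the cube at (14, 5) does not reach this height (z outside [1, 12.5]); the cube at (1.5, 5) does not reach this height (z outside [2, 18]); the cube at (8.5, 5.5) is present — its section is the full 14×15.5 rectangle (area 217.00 mm²); Taking the union: only the 14×15.5 cube at (8.5, 5.5) is present, so the union is just that shape — area = 217.00 mm²; (rotated 20° about Z; rotation is an isometry so areas/perimeters/island counts are preserved). Checking containment: the cross-section at z = 18.24 is a subset of the cross-section at z = 9.6.

entirely on top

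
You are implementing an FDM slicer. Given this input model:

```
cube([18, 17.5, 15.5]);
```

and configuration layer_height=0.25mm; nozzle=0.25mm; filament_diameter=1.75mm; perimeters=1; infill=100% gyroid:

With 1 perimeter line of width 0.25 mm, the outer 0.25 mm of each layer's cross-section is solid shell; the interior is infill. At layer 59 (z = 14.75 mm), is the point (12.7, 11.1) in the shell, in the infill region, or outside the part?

infill

At z = 14.75 mm: the cube (footprint 18×17.5) is included at this height. Overall, the cross-section is a single solid region. The nearest boundary edge runs (18.00, 0.00)→(18.00, 17.50); distance from the point to it = 5.30 mm. The point is inside the cross-section and 5.30 mm from the nearest boundary — more than the 0.25 mm shell width (1 × 0.25), so it's in the infill interior.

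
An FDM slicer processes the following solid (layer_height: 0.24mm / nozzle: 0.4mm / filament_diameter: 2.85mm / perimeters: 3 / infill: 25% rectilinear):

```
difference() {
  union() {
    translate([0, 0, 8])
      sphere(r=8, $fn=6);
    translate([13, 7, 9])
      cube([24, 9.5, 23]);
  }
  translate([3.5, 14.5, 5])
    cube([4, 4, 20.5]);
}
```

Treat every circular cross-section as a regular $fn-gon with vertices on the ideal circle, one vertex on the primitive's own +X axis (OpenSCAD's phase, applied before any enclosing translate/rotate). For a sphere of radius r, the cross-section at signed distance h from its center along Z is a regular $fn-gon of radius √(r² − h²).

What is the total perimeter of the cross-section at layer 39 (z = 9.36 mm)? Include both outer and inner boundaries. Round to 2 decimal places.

114.30 mm

At z = 9.36 mm: the sphere: section is a regular 6-gon, circumradius = √(r²−h²) = √(8²−1.36²) = 7.884 (perimeter = 2·6·7.884·sin(180°/6) = 47.30 mm); the 24×9.5 cube at (13, 7) contributes its full rectangle (perimeter 67.00 mm); Combining (union): the 2 present regions are separate (no shared area or edge), so areas and boundary lengths simply add and each stays a separate island — boundary = 114.30 mm; the cube at (3.5, 14.5) (footprint 4×4) is included at this height (perimeter 16.00 mm); Taking the first minus the rest: starting from the result so far, the 4×4 cube at (3.5, 14.5) misses the remaining region (no effect) — boundary = 114.30 mm. Overall, the cross-section has 2 separate islands. Total boundary length (outer) = 114.30 mm.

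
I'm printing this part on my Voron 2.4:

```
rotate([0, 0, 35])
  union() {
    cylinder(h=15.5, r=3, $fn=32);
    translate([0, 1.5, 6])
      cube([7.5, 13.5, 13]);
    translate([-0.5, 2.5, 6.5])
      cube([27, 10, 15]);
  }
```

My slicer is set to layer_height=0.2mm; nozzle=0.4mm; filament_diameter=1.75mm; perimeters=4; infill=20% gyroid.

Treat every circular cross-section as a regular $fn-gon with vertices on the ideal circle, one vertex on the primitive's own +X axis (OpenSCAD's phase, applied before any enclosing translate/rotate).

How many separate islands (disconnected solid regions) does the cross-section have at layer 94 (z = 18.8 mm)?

1

At z = 18.8 mm: the cylinder is absent (z outside [0, 15.5]); the cube at (0, 1.5) (footprint 7.5×13.5) is included at this height; the cube at (-0.5, 2.5) (footprint 27×10) is included at this height; Merging all regions: the regions partially overlap (shared area 75.00 mm²), so overlapping operands fuse into one piece — 1 connected region; (whole slice rotated 35° about Z — lengths, areas and connectivity unchanged). Overall, the cross-section is a single solid region. Island count = 1.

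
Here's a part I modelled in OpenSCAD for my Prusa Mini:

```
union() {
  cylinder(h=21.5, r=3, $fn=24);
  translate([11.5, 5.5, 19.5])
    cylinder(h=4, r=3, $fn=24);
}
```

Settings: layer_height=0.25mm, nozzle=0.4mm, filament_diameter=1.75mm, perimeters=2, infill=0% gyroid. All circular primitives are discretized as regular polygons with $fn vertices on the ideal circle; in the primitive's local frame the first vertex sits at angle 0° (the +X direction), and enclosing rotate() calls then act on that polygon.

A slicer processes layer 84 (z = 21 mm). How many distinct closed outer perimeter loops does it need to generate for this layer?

2

At z = 21 mm: the r=3 cylinder gives a regular 24-gon of circumradius 3 (constant along its height); the r=3 cylinder at (11.5, 5.5) contributes a regular 24-gon of circumradius 3; Combining (union): the 2 present regions are separate (no shared area or edge), so areas and boundary lengths simply add and each stays a separate island — 2 connected regions. The result has 2 disconnected regions.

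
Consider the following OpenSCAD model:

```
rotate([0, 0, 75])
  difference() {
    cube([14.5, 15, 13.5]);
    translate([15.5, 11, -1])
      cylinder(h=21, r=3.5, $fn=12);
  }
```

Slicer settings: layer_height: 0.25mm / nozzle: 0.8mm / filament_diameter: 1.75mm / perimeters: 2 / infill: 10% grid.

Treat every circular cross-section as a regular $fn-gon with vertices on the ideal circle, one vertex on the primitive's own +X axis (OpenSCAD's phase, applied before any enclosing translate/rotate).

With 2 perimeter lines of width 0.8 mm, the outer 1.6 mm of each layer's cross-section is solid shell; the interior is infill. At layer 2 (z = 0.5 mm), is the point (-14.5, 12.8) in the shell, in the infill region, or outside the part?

At z = 0.5 mm: the cube (footprint 14.5×15) is included at this height; the cylinder at (15.5, 11): section is a regular 12-gon, circumradius r=3.5; Taking the first minus the rest: starting from the 14.5×15 cube, the r=3.5 cylinder at (15.5, 11) partially overlaps it — only the 11.64 mm² overlap (of its 36.75 mm²) is removed, clipping the outline — 1 connected region; (rotated 75° about Z; rotation is an isometry so areas/perimeters/island counts are preserved). Overall, the cross-section is a single solid region. Undo the 75° rotation: the query point maps to (8.611, 17.319) in the un-rotated model frame. The nearest boundary edge runs (0.00, 15.00)→(14.50, 15.00); distance from the point to it = 2.32 mm. The point is not inside any of the regions above, so it lies outside the cross-section (2.32 mm from the nearest boundary).

outside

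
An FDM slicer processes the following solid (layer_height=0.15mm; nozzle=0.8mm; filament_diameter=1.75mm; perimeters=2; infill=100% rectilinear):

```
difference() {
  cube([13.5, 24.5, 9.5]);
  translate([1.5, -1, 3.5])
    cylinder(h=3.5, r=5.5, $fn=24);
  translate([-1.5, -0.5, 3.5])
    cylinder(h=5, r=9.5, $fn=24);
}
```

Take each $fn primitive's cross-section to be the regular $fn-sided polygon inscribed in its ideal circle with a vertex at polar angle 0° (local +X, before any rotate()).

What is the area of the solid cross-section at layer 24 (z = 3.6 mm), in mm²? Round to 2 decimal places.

278.76 mm²

At z = 3.6 mm: the cube (footprint 13.5×24.5) is included at this height (area 330.75 mm²); the r=5.5 cylinder at (1.5, -1) gives a regular 24-gon of circumradius 5.5 (constant along its height) (area = (24/2)·5.500²·sin(360°/24) = 93.95 mm²); the cylinder at (-1.5, -0.5): section is a regular 24-gon, circumradius r=9.5 (area = (24/2)·9.500²·sin(360°/24) = 280.30 mm²); After the difference (first − rest): starting from the 13.5×24.5 cube (330.75 mm²), the r=5.5 cylinder at (1.5, -1) partially overlaps it — only the 24.65 mm² overlap (of its 93.95 mm²) is removed, clipping the outline; the r=9.5 cylinder at (-1.5, -0.5) partially overlaps it — only the 27.34 mm² overlap (of its 280.30 mm²) is removed, clipping the outline — area = 278.76 mm². Overall, the cross-section is a single solid region. Net area = 278.76 mm².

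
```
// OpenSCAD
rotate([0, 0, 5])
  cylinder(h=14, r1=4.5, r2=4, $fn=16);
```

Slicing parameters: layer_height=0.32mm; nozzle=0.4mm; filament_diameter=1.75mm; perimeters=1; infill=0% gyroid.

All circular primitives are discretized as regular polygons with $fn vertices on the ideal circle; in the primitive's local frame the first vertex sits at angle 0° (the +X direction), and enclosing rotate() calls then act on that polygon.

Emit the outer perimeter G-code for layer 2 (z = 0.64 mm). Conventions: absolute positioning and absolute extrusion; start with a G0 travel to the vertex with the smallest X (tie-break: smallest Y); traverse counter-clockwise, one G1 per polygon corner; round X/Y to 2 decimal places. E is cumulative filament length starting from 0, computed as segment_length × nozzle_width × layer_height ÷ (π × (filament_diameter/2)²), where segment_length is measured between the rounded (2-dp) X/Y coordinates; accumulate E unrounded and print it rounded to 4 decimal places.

G0 X-4.46 Y-0.39 Z0.64
G1 X-3.97 Y-2.07 E0.0931
G1 X-2.88 Y-3.43 E0.1859
G1 X-1.35 Y-4.27 E0.2788
G1 X0.39 Y-4.46 E0.3719
G1 X2.07 Y-3.97 E0.4650
G1 X3.43 Y-2.88 E0.5578
G1 X4.27 Y-1.35 E0.6507
G1 X4.46 Y0.39 E0.7438
G1 X3.97 Y2.07 E0.8369
G1 X2.88 Y3.43 E0.9297
G1 X1.35 Y4.27 E1.0226
G1 X-0.39 Y4.46 E1.1157
G1 X-2.07 Y3.97 E1.2089
G1 X-3.43 Y2.88 E1.3016
G1 X-4.27 Y1.35 E1.3945
G1 X-4.46 Y-0.39 E1.4876

At z = 0.64 mm: the cone (r1=4.5→r2=4) has section circumradius 4.477 here — a regular 16-gon; (whole slice rotated 5° about Z — lengths, areas and connectivity unchanged). The outline is a single polygon with 16 vertices. Extrusion per mm of travel: 0.4 × 0.32 / (π × 0.875²) = 0.053216. Accumulating E over each segment gives final E = 1.4876.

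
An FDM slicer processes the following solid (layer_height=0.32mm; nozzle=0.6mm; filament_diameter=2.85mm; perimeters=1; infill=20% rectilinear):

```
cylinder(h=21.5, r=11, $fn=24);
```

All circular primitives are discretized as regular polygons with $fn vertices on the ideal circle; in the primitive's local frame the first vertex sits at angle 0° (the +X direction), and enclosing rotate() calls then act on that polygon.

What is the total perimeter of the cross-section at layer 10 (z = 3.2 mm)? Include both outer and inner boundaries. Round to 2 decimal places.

At z = 3.2 mm: the r=11 cylinder contributes a regular 24-gon of circumradius 11 (perimeter = 2·24·11.000·sin(180°/24) = 68.92 mm). Overall, the cross-section is a single solid region. Total boundary length (outer) = 68.92 mm.

68.92 mm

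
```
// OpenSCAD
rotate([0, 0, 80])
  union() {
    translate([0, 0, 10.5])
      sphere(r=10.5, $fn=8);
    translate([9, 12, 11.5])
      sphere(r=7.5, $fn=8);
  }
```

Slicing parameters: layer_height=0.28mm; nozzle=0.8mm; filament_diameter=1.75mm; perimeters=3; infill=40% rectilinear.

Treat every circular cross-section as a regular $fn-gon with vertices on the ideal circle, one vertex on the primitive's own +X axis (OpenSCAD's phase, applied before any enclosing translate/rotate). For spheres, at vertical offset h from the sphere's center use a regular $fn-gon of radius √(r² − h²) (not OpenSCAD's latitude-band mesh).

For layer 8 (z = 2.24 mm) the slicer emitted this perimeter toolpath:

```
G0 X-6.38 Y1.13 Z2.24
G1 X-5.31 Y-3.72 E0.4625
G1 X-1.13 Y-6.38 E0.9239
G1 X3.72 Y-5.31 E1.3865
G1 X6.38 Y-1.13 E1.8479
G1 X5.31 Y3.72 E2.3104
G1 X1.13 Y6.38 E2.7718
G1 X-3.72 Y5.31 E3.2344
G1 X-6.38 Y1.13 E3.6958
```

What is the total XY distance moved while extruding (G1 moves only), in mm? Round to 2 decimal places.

Sum the Euclidean lengths of each G1 segment: total = 39.68 mm.

39.68 mm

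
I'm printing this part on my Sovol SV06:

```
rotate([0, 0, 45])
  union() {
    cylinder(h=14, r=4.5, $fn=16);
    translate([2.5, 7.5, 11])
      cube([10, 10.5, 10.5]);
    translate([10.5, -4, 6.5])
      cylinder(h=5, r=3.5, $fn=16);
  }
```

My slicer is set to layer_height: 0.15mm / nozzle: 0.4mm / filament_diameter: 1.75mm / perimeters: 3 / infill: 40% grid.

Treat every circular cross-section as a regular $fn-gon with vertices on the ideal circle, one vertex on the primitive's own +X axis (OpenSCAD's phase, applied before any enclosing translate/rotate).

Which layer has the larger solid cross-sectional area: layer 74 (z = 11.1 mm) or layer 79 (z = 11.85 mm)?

Layer 74 (z = 11.1): the cylinder: section is a regular 16-gon, circumradius r=4.5 (area = (16/2)·4.500²·sin(360°/16) = 61.99 mm²); the cube at (2.5, 7.5) (footprint 10×10.5) is included at this height (area 105.00 mm²); the r=3.5 cylinder at (10.5, -4) contributes a regular 16-gon of circumradius 3.5 (area = (16/2)·3.500²·sin(360°/16) = 37.50 mm²); Combining (union): the 3 present regions are separate (no shared area or edge), so areas and boundary lengths simply add and each stays a separate island — area = 204.50 mm²; (rotated 45° about Z; rotation is an isometry so areas/perimeters/island counts are preserved). So its area = 204.50 mm². Layer 79 (z = 11.85): the cylinder: section is a regular 16-gon, circumradius r=4.5 (area = (16/2)·4.500²·sin(360°/16) = 61.99 mm²); the cube at (2.5, 7.5) (footprint 10×10.5) is included at this height (area 105.00 mm²); the cylinder at (10.5, -4) is not intersected at this z (z outside [6.5, 11.5]); Taking the union: the 2 present regions are separate (no shared area or edge), so areas and boundary lengths simply add and each stays a separate island — area = 166.99 mm²; (whole slice rotated 45° about Z — lengths, areas and connectivity unchanged). So its area = 166.99 mm². Layer 74 is larger (204.50 vs 166.99 mm²).

layer 74 (z = 11.1 mm)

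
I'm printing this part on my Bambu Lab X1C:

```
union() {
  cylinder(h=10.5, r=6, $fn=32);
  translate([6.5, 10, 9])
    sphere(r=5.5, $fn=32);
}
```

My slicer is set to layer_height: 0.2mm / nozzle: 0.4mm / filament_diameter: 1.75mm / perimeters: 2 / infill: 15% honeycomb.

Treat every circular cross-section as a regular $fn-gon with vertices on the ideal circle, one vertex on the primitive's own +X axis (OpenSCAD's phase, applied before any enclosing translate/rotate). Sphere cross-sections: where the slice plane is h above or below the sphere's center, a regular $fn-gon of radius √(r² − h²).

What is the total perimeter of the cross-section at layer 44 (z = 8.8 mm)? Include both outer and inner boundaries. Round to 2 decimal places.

72.12 mm

At z = 8.8 mm: the r=6 cylinder contributes a regular 32-gon of circumradius 6 (perimeter = 2·32·6.000·sin(180°/32) = 37.64 mm); the sphere at (6.5, 10): section is a regular 32-gon, circumradius = √(r²−h²) = √(5.5²−0.2²) = 5.496 (perimeter = 2·32·5.496·sin(180°/32) = 34.48 mm); Combining (union): the 2 present regions are separate (no shared area or edge), so areas and boundary lengths simply add and each stays a separate island — boundary = 72.12 mm. Overall, the cross-section has 2 separate islands. Total boundary length (outer) = 72.12 mm.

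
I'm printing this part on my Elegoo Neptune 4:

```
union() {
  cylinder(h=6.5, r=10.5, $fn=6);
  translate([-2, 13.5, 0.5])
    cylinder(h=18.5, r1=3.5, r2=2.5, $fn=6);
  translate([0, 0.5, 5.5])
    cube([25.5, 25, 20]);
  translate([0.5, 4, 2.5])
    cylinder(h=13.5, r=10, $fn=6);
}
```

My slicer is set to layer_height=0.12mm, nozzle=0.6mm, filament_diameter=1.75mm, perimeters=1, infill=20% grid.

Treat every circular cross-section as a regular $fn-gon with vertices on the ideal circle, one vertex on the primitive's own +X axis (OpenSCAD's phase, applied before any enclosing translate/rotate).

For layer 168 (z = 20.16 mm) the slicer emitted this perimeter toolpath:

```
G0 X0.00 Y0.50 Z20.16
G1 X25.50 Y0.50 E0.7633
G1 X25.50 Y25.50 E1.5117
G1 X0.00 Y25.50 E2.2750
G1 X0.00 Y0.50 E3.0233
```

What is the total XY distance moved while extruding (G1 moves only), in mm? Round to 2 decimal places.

101.00 mm

Sum the Euclidean lengths of each G1 segment: total = 101.00 mm.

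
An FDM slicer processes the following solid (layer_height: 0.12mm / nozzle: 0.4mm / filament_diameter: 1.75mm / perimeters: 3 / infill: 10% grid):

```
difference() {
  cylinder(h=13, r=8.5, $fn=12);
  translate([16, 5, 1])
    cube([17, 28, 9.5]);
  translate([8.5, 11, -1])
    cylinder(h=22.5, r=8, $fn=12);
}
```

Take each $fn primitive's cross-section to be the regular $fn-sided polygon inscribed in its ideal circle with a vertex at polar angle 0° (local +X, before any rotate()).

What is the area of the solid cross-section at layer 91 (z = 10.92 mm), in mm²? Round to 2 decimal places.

At z = 10.92 mm: the cylinder: section is a regular 12-gon, circumradius r=8.5 (area = (12/2)·8.500²·sin(360°/12) = 216.75 mm²); the cube at (16, 5) is absent (z outside [1, 10.5]); the cylinder at (8.5, 11): section is a regular 12-gon, circumradius r=8 (area = (12/2)·8.000²·sin(360°/12) = 192.00 mm²); Subtracting the remaining from the first: starting from the r=8.5 cylinder (216.75 mm²), the r=8 cylinder at (8.5, 11) partially overlaps it — only the 12.27 mm² overlap (of its 192.00 mm²) is removed, clipping the outline — area = 204.48 mm². Overall, the cross-section is a single solid region. Net area = 204.48 mm².

204.48 mm²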